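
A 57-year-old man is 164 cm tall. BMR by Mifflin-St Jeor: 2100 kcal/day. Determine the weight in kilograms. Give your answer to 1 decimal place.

135.5 kg

2100 = 10·W + 6.25(164) − 5(57) + 5
10·W = 2100 − 745 = 1355, so W = 135.5 kg.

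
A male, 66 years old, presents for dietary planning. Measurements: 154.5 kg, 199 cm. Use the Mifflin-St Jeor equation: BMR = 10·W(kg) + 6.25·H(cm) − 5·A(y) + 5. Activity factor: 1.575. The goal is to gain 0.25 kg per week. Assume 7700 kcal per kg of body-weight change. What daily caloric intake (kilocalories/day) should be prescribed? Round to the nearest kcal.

Mifflin-St Jeor (male): BMR = 10(154.5) + 6.25(199) − 5(66) + 5 = 1545 + 1243.75 − 330 + 5 = 2463.75 kcal/day.
TEE = 2463.75 × 1.575 = 3880.4063 kcal/day.
Required daily surplus = 0.25 × 7700 ÷ 7 = 275 kcal/day.
Target intake = 3880.4063 + 275 = 4155.4063 kcal/day.

4155 kilocalories/day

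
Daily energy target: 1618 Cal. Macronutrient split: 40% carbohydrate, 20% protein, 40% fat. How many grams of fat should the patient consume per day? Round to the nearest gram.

Fat energy = 40% × 1618 = 647.2 kcal.
At 9 kcal/g: 647.2 ÷ 9 = 71.9111 g.

72 g/day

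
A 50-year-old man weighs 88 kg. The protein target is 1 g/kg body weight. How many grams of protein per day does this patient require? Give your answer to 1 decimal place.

88.0 g/day

Protein = 1 g/kg × 88 kg = 88 g/day.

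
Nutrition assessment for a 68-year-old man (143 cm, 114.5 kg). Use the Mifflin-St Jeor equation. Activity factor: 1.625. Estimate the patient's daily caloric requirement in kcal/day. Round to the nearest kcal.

2769 kcal/day

Mifflin-St Jeor (male): BMR = 10(114.5) + 6.25(143) − 5(68) + 5 = 1145 + 893.75 − 340 + 5 = 1703.75 kcal/day.
TEE = BMR × activity factor = 1703.75 × 1.625 = 2768.5938 kcal/day.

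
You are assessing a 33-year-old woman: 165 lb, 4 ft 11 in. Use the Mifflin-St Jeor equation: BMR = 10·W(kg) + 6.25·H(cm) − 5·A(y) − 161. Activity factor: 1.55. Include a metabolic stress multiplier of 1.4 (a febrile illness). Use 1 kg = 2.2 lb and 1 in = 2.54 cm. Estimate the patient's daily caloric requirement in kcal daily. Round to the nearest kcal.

2953 kcal daily

Convert to metric: weight = 165 ÷ 2.2 = 75 kg; height = (4×12 + 11) × 2.54 = 59 × 2.54 = 149.86 cm.
Mifflin-St Jeor (female): BMR = 10(75) + 6.25(149.86) − 5(33) − 161 = 750 + 936.625 − 165 − 161 = 1360.625 kcal/day.
TEE = BMR × activity factor = 1360.625 × 1.55 = 2108.9688 kcal/day.
Apply stress factor: 2108.9688 × 1.4 = 2952.5563 kcal/day.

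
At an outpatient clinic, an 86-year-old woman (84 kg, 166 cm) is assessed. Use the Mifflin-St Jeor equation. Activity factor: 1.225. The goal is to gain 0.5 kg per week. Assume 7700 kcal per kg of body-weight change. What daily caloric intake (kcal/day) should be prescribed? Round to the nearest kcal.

2126 kcal/day

Mifflin-St Jeor (female): BMR = 10(84) + 6.25(166) − 5(86) − 161 = 840 + 1037.5 − 430 − 161 = 1286.5 kcal/day.
TEE = 1286.5 × 1.225 = 1575.9625 kcal/day.
Required daily surplus = 0.5 × 7700 ÷ 7 = 550 kcal/day.
Target intake = 1575.9625 + 550 = 2125.9625 kcal/day.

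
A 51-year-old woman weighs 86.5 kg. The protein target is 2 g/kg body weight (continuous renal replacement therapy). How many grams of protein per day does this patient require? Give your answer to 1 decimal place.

173.0 g/day

Protein = 2 g/kg × 86.5 kg = 173 g/day.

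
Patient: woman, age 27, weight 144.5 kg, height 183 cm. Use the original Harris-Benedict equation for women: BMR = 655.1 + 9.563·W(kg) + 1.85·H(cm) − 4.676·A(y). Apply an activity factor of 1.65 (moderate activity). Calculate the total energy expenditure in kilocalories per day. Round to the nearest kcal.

3711 kilocalories per day

Harris-Benedict: BMR = 655.1 + 9.563(144.5) + 1.85(183) − 4.676(27) = 2249.2515 kcal/day.
TEE = BMR × activity factor = 2249.2515 × 1.65 = 3711.265 kcal/day.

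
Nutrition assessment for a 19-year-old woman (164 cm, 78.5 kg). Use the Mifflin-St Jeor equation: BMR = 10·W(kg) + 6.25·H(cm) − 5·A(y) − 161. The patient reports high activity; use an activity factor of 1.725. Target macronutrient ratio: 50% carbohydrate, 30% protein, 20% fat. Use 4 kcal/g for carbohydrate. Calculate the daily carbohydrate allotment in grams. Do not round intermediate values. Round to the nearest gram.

335 g/day

Mifflin-St Jeor (female): BMR = 10(78.5) + 6.25(164) − 5(19) − 161 = 785 + 1025 − 95 − 161 = 1554 kcal/day.
TEE = 1554 × 1.725 = 2680.65 kcal/day.
Carbohydrate energy = 50% × 2680.65 = 1340.325 kcal.
Carbohydrate = 1340.325 ÷ 4 kcal/g = 335.0813 g.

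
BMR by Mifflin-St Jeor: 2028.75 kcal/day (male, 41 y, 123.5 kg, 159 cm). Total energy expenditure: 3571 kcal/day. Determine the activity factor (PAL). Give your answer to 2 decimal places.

Activity factor = TEE ÷ BMR = 3571 ÷ 2028.75 = 1.76.

1.76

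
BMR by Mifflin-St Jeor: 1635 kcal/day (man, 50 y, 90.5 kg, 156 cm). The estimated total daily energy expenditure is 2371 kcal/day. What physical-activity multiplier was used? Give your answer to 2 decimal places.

Activity factor = TEE ÷ BMR = 2371 ÷ 1635 = 1.45.

1.45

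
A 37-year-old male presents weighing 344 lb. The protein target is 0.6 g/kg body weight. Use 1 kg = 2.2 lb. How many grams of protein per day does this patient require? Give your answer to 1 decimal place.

93.8 g/day

Weight in kg = 344 ÷ 2.2 = 156.3636 kg.
Protein = 0.6 g/kg × 156.3636 kg = 93.8182 g/day.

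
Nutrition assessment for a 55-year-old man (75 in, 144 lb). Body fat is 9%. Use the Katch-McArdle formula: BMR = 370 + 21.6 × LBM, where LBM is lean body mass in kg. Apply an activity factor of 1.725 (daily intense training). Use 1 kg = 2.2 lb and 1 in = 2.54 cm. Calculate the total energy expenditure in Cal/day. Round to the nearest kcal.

Convert to metric: weight = 144 ÷ 2.2 = 65.4545 kg; height = 75 × 2.54 = 190.5 cm.
LBM = 65.4545 × (1 − 0.09) = 59.5636 kg. Katch-McArdle: BMR = 370 + 21.6 × 59.5636 = 1656.5745 kcal/day.
TEE = BMR × activity factor = 1656.5745 × 1.725 = 2857.5911 kcal/day.

2858 Cal/day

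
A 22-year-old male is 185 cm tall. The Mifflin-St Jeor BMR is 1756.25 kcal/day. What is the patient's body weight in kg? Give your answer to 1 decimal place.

1756.25 = 10·W + 6.25(185) − 5(22) + 5
10·W = 1756.25 − 1051.25 = 705, so W = 70.5 kg.

70.5 kg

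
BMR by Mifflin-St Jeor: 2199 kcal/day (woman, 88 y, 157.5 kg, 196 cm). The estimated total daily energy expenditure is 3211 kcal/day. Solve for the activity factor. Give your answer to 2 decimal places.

Activity factor = TEE ÷ BMR = 3211 ÷ 2199 = 1.46.

1.46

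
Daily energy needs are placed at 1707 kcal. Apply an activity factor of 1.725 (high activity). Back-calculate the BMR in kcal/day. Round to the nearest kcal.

990 kcal/day

BMR = TEE ÷ activity factor = 1707 ÷ 1.725 = 989.5652 kcal/day.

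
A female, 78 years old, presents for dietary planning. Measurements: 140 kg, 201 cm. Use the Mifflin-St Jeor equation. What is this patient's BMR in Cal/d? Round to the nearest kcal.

2105 Cal/d

Mifflin-St Jeor (female): BMR = 10(140) + 6.25(201) − 5(78) − 161 = 1400 + 1256.25 − 390 − 161 = 2105.25 kcal/day.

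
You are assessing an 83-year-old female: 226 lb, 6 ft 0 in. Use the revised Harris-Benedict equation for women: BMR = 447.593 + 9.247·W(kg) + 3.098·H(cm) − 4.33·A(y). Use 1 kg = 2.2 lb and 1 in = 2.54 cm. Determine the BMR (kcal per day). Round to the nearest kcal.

1605 kcal per day

Convert to metric: weight = 226 ÷ 2.2 = 102.7273 kg; height = (6×12 + 0) × 2.54 = 72 × 2.54 = 182.88 cm.
Harris-Benedict: BMR = 447.593 + 9.247(102.7273) + 3.098(182.88) − 4.33(83) = 1604.6843 kcal/day.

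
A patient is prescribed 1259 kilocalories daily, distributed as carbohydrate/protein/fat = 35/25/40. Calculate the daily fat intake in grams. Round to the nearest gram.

Fat energy = 40% × 1259 = 503.6 kcal.
At 9 kcal/g: 503.6 ÷ 9 = 55.9556 g.

56 g/day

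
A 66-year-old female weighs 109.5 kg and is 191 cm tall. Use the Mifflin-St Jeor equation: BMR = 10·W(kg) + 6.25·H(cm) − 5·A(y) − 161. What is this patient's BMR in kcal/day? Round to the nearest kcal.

1798 kcal/day

Mifflin-St Jeor (female): BMR = 10(109.5) + 6.25(191) − 5(66) − 161 = 1095 + 1193.75 − 330 − 161 = 1797.75 kcal/day.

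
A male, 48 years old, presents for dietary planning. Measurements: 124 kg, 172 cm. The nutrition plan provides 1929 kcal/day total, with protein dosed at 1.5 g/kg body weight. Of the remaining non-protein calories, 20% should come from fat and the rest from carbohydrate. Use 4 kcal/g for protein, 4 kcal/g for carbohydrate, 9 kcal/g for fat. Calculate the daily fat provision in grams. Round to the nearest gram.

Protein = 1.5 × 124 = 186 g → 186 × 4 = 744 kcal.
Non-protein calories = 1929 − 744 = 1185 kcal.
Fat: 20% × 1185 = 237 kcal; carbohydrate: 948 kcal.
Fat: 237 kcal ÷ 9 kcal/g = 26.3333 g.

26 g/day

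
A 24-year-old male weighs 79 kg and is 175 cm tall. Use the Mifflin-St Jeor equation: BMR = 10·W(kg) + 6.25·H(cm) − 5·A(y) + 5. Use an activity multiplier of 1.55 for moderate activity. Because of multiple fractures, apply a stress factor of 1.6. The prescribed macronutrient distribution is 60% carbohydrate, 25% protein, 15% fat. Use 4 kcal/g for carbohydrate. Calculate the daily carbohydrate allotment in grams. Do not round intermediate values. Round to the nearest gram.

Mifflin-St Jeor (male): BMR = 10(79) + 6.25(175) − 5(24) + 5 = 790 + 1093.75 − 120 + 5 = 1768.75 kcal/day.
TEE = 1768.75 × 1.55 = 2741.5625 kcal/day.
With stress factor 1.6: 2741.5625 × 1.6 = 4386.5 kcal/day.
Carbohydrate energy = 60% × 4386.5 = 2631.9 kcal.
Carbohydrate = 2631.9 ÷ 4 kcal/g = 657.975 g.

658 g/day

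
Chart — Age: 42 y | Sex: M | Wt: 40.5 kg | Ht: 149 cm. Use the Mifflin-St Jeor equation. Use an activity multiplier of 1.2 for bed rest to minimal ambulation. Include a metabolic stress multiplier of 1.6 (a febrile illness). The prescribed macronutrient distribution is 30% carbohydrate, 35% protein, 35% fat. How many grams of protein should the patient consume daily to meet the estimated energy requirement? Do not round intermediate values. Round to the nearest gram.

Mifflin-St Jeor (male): BMR = 10(40.5) + 6.25(149) − 5(42) + 5 = 405 + 931.25 − 210 + 5 = 1131.25 kcal/day.
TEE = 1131.25 × 1.2 = 1357.5 kcal/day.
With stress factor 1.6: 1357.5 × 1.6 = 2172 kcal/day.
Protein energy = 35% × 2172 = 760.2 kcal.
Protein = 760.2 ÷ 4 kcal/g = 190.05 g.

190 g/day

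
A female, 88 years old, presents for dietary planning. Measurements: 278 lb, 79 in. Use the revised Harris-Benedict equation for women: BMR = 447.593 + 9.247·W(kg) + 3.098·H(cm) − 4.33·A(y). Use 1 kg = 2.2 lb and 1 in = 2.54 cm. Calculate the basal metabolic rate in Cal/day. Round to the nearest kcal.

Convert to metric: weight = 278 ÷ 2.2 = 126.3636 kg; height = 79 × 2.54 = 200.66 cm.
Harris-Benedict: BMR = 447.593 + 9.247(126.3636) + 3.098(200.66) − 4.33(88) = 1856.6822 kcal/day.

1857 Cal/day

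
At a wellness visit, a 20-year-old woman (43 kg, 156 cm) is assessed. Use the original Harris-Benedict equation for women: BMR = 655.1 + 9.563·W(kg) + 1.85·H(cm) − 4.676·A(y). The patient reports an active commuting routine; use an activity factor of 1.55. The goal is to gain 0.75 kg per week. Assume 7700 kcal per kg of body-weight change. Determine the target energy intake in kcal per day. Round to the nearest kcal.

2780 kcal per day

Harris-Benedict: BMR = 655.1 + 9.563(43) + 1.85(156) − 4.676(20) = 1261.389 kcal/day.
TEE = 1261.389 × 1.55 = 1955.153 kcal/day.
Required daily surplus = 0.75 × 7700 ÷ 7 = 825 kcal/day.
Target intake = 1955.153 + 825 = 2780.153 kcal/day.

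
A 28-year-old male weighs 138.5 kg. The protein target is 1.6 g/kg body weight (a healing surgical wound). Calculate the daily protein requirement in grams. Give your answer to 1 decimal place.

Protein = 1.6 g/kg × 138.5 kg = 221.6 g/day.

221.6 g/day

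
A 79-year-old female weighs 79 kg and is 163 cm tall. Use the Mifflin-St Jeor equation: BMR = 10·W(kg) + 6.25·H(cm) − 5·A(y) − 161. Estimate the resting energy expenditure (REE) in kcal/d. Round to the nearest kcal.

Mifflin-St Jeor (female): BMR = 10(79) + 6.25(163) − 5(79) − 161 = 790 + 1018.75 − 395 − 161 = 1252.75 kcal/day.

1253 kcal/d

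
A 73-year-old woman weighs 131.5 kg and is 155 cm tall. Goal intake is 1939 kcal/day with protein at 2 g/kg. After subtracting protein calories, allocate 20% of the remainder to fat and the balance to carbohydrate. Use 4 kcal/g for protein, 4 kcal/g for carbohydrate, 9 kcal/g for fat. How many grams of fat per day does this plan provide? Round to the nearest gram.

20 g/day

Protein = 2 × 131.5 = 263 g → 263 × 4 = 1052 kcal.
Non-protein calories = 1939 − 1052 = 887 kcal.
Fat: 20% × 887 = 177.4 kcal; carbohydrate: 709.6 kcal.
Fat: 177.4 kcal ÷ 9 kcal/g = 19.7111 g.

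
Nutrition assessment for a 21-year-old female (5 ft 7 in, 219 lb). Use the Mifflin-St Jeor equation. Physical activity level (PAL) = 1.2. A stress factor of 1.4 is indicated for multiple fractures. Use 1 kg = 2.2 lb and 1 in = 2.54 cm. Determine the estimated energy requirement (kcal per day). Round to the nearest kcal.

3012 kcal per day

Convert to metric: weight = 219 ÷ 2.2 = 99.5455 kg; height = (5×12 + 7) × 2.54 = 67 × 2.54 = 170.18 cm.
Mifflin-St Jeor (female): BMR = 10(99.5455) + 6.25(170.18) − 5(21) − 161 = 995.4545 + 1063.625 − 105 − 161 = 1793.0795 kcal/day.
TEE = BMR × activity factor = 1793.0795 × 1.2 = 2151.6955 kcal/day.
Apply stress factor: 2151.6955 × 1.4 = 3012.3736 kcal/day.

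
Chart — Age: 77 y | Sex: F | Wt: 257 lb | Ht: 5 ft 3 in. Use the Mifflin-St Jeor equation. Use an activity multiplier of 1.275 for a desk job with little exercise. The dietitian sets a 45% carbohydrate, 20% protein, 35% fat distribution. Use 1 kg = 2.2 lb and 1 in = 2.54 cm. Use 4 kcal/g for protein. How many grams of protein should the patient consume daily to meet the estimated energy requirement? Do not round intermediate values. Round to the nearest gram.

Convert to metric: weight = 257 ÷ 2.2 = 116.8182 kg; height = (5×12 + 3) × 2.54 = 63 × 2.54 = 160.02 cm.
Mifflin-St Jeor (female): BMR = 10(116.8182) + 6.25(160.02) − 5(77) − 161 = 1168.1818 + 1000.125 − 385 − 161 = 1622.3068 kcal/day.
TEE = 1622.3068 × 1.275 = 2068.4412 kcal/day.
Protein energy = 20% × 2068.4412 = 413.6882 kcal.
Protein = 413.6882 ÷ 4 kcal/g = 103.4221 g.

103 g/day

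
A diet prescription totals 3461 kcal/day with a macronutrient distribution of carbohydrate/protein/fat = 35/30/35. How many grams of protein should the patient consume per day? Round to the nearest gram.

Protein energy = 30% × 3461 = 1038.3 kcal.
At 4 kcal/g: 1038.3 ÷ 4 = 259.575 g.

260 g/day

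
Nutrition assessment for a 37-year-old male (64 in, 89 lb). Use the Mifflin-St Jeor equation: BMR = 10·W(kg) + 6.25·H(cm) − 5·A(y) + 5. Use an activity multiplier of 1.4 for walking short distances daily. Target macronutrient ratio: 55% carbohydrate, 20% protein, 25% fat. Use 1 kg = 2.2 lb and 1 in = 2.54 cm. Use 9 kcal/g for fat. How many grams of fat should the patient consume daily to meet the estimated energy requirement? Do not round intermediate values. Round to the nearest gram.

Convert to metric: weight = 89 ÷ 2.2 = 40.4545 kg; height = 64 × 2.54 = 162.56 cm.
Mifflin-St Jeor (male): BMR = 10(40.4545) + 6.25(162.56) − 5(37) + 5 = 404.5455 + 1016 − 185 + 5 = 1240.5455 kcal/day.
TEE = 1240.5455 × 1.4 = 1736.7636 kcal/day.
Fat energy = 25% × 1736.7636 = 434.1909 kcal.
Fat = 434.1909 ÷ 9 kcal/g = 48.2434 g.

48 g/day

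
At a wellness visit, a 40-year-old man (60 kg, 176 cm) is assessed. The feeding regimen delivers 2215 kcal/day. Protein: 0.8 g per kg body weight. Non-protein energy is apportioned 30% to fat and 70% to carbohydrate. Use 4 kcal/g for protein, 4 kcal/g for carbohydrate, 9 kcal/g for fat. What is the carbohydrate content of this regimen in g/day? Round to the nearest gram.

354 g/day

Protein = 0.8 × 60 = 48 g → 48 × 4 = 192 kcal.
Non-protein calories = 2215 − 192 = 2023 kcal.
Fat: 30% × 2023 = 606.9 kcal; carbohydrate: 1416.1 kcal.
Carbohydrate: 1416.1 kcal ÷ 4 kcal/g = 354.025 g.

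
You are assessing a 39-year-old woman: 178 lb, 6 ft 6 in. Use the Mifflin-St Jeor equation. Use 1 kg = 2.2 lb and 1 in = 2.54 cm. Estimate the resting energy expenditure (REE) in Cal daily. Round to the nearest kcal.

1691 Cal daily

Convert to metric: weight = 178 ÷ 2.2 = 80.9091 kg; height = (6×12 + 6) × 2.54 = 78 × 2.54 = 198.12 cm.
Mifflin-St Jeor (female): BMR = 10(80.9091) + 6.25(198.12) − 5(39) − 161 = 809.0909 + 1238.25 − 195 − 161 = 1691.3409 kcal/day.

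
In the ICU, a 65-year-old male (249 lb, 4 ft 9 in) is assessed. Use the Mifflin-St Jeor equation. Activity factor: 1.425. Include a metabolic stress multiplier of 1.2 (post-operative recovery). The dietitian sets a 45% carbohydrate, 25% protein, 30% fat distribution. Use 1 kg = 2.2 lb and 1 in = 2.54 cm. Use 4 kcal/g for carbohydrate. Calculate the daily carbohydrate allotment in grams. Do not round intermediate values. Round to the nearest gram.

Convert to metric: weight = 249 ÷ 2.2 = 113.1818 kg; height = (4×12 + 9) × 2.54 = 57 × 2.54 = 144.78 cm.
Mifflin-St Jeor (male): BMR = 10(113.1818) + 6.25(144.78) − 5(65) + 5 = 1131.8182 + 904.875 − 325 + 5 = 1716.6932 kcal/day.
TEE = 1716.6932 × 1.425 = 2446.2878 kcal/day.
With stress factor 1.2: 2446.2878 × 1.2 = 2935.5453 kcal/day.
Carbohydrate energy = 45% × 2935.5453 = 1320.9954 kcal.
Carbohydrate = 1320.9954 ÷ 4 kcal/g = 330.2489 g.

330 g/day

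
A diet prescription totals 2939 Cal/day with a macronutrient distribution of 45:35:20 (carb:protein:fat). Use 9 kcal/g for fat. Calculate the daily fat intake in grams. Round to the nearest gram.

Fat energy = 20% × 2939 = 587.8 kcal.
At 9 kcal/g: 587.8 ÷ 9 = 65.3111 g.

65 g/day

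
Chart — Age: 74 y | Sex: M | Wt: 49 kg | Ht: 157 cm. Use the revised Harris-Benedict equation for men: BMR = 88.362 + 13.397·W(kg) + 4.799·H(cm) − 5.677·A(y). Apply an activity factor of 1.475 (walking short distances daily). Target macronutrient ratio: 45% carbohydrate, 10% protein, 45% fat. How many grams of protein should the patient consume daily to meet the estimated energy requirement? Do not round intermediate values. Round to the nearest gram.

Harris-Benedict: BMR = 88.362 + 13.397(49) + 4.799(157) − 5.677(74) = 1078.16 kcal/day.
TEE = 1078.16 × 1.475 = 1590.286 kcal/day.
Protein energy = 10% × 1590.286 = 159.0286 kcal.
Protein = 159.0286 ÷ 4 kcal/g = 39.7572 g.

40 g/day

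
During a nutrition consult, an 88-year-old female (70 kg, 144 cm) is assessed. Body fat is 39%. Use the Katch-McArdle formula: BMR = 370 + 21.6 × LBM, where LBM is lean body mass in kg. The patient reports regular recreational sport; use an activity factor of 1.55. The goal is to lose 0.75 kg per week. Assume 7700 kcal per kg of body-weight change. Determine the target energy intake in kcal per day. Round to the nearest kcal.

LBM = 70 × (1 − 0.39) = 42.7 kg. Katch-McArdle: BMR = 370 + 21.6 × 42.7 = 1292.32 kcal/day.
TEE = 1292.32 × 1.55 = 2003.096 kcal/day.
Required daily deficit = 0.75 × 7700 ÷ 7 = 825 kcal/day.
Target intake = 2003.096 − 825 = 1178.096 kcal/day.

1178 kcal per day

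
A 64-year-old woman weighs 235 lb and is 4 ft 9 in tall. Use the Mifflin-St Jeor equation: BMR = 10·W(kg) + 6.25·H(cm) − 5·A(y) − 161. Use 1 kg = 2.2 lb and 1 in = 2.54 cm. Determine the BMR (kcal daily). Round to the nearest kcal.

1492 kcal daily

Convert to metric: weight = 235 ÷ 2.2 = 106.8182 kg; height = (4×12 + 9) × 2.54 = 57 × 2.54 = 144.78 cm.
Mifflin-St Jeor (female): BMR = 10(106.8182) + 6.25(144.78) − 5(64) − 161 = 1068.1818 + 904.875 − 320 − 161 = 1492.0568 kcal/day.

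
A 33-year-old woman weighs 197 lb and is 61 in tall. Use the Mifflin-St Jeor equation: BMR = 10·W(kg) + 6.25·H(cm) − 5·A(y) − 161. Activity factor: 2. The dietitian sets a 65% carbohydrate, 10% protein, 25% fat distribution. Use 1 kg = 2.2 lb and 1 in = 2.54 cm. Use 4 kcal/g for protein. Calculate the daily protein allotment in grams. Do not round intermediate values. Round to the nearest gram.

Convert to metric: weight = 197 ÷ 2.2 = 89.5455 kg; height = 61 × 2.54 = 154.94 cm.
Mifflin-St Jeor (female): BMR = 10(89.5455) + 6.25(154.94) − 5(33) − 161 = 895.4545 + 968.375 − 165 − 161 = 1537.8295 kcal/day.
TEE = 1537.8295 × 2 = 3075.6591 kcal/day.
Protein energy = 10% × 3075.6591 = 307.5659 kcal.
Protein = 307.5659 ÷ 4 kcal/g = 76.8915 g.

77 g/day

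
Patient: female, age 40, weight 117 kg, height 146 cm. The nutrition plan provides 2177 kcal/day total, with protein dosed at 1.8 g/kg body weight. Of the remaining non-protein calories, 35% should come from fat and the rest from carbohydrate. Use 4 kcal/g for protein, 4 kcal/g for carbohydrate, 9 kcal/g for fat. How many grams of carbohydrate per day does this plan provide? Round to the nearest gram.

217 g/day

Protein = 1.8 × 117 = 210.6 g → 210.6 × 4 = 842.4 kcal.
Non-protein calories = 2177 − 842.4 = 1334.6 kcal.
Fat: 35% × 1334.6 = 467.11 kcal; carbohydrate: 867.49 kcal.
Carbohydrate: 867.49 kcal ÷ 4 kcal/g = 216.8725 g.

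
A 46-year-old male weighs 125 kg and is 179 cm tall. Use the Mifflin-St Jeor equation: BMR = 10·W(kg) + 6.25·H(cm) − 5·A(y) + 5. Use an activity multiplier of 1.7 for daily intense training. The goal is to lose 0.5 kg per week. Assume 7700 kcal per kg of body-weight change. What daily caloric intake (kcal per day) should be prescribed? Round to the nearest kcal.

Mifflin-St Jeor (male): BMR = 10(125) + 6.25(179) − 5(46) + 5 = 1250 + 1118.75 − 230 + 5 = 2143.75 kcal/day.
TEE = 2143.75 × 1.7 = 3644.375 kcal/day.
Required daily deficit = 0.5 × 7700 ÷ 7 = 550 kcal/day.
Target intake = 3644.375 − 550 = 3094.375 kcal/day.

3094 kcal per day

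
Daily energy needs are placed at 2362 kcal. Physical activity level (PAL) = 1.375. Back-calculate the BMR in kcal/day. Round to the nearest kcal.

BMR = TEE ÷ activity factor = 2362 ÷ 1.375 = 1717.8182 kcal/day.

1718 kcal/day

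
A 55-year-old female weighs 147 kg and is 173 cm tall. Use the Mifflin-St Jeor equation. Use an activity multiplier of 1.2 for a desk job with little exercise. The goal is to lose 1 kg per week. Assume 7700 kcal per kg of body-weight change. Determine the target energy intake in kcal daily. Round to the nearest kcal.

1438 kcal daily

Mifflin-St Jeor (female): BMR = 10(147) + 6.25(173) − 5(55) − 161 = 1470 + 1081.25 − 275 − 161 = 2115.25 kcal/day.
TEE = 2115.25 × 1.2 = 2538.3 kcal/day.
Required daily deficit = 1 × 7700 ÷ 7 = 1100 kcal/day.
Target intake = 2538.3 − 1100 = 1438.3 kcal/day.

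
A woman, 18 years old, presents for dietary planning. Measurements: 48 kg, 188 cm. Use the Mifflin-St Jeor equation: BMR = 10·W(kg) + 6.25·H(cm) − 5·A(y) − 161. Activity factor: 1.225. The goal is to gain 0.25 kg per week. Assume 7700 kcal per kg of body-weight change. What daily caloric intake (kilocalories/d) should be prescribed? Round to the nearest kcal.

Mifflin-St Jeor (female): BMR = 10(48) + 6.25(188) − 5(18) − 161 = 480 + 1175 − 90 − 161 = 1404 kcal/day.
TEE = 1404 × 1.225 = 1719.9 kcal/day.
Required daily surplus = 0.25 × 7700 ÷ 7 = 275 kcal/day.
Target intake = 1719.9 + 275 = 1994.9 kcal/day.

1995 kilocalories/d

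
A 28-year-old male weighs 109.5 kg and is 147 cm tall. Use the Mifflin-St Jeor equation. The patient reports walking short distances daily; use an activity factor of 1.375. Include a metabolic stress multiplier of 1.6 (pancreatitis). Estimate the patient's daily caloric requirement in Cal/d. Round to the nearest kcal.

4133 Cal/d

Mifflin-St Jeor (male): BMR = 10(109.5) + 6.25(147) − 5(28) + 5 = 1095 + 918.75 − 140 + 5 = 1878.75 kcal/day.
TEE = BMR × activity factor = 1878.75 × 1.375 = 2583.2813 kcal/day.
Apply stress factor: 2583.2813 × 1.6 = 4133.25 kcal/day.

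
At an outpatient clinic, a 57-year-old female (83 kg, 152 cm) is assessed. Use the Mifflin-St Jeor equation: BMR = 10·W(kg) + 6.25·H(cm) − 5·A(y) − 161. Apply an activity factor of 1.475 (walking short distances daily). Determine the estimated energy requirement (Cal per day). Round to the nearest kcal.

Mifflin-St Jeor (female): BMR = 10(83) + 6.25(152) − 5(57) − 161 = 830 + 950 − 285 − 161 = 1334 kcal/day.
TEE = BMR × activity factor = 1334 × 1.475 = 1967.65 kcal/day.

1968 Cal per day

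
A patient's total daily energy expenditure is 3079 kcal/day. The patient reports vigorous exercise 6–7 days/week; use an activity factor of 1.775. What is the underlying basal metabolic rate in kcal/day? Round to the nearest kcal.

BMR = TEE ÷ activity factor = 3079 ÷ 1.775 = 1734.6479 kcal/day.

1735 kcal/day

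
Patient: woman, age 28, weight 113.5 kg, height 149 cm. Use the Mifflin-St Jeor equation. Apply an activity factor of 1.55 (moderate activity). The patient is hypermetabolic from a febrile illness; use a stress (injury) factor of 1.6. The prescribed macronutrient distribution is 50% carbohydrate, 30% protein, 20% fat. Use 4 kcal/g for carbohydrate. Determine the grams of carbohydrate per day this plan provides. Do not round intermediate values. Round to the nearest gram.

Mifflin-St Jeor (female): BMR = 10(113.5) + 6.25(149) − 5(28) − 161 = 1135 + 931.25 − 140 − 161 = 1765.25 kcal/day.
TEE = 1765.25 × 1.55 = 2736.1375 kcal/day.
With stress factor 1.6: 2736.1375 × 1.6 = 4377.82 kcal/day.
Carbohydrate energy = 50% × 4377.82 = 2188.91 kcal.
Carbohydrate = 2188.91 ÷ 4 kcal/g = 547.2275 g.

547 g/day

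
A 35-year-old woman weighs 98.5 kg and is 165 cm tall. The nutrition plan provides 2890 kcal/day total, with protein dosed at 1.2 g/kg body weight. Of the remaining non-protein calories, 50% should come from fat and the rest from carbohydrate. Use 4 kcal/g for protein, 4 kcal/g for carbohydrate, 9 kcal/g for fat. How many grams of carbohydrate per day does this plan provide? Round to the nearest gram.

302 g/day

Protein = 1.2 × 98.5 = 118.2 g → 118.2 × 4 = 472.8 kcal.
Non-protein calories = 2890 − 472.8 = 2417.2 kcal.
Fat: 50% × 2417.2 = 1208.6 kcal; carbohydrate: 1208.6 kcal.
Carbohydrate: 1208.6 kcal ÷ 4 kcal/g = 302.15 g.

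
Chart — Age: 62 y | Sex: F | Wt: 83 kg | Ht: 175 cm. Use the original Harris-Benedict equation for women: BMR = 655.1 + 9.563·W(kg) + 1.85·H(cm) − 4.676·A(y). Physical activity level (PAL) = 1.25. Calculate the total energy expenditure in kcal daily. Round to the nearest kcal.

Harris-Benedict: BMR = 655.1 + 9.563(83) + 1.85(175) − 4.676(62) = 1482.667 kcal/day.
TEE = BMR × activity factor = 1482.667 × 1.25 = 1853.3338 kcal/day.

1853 kcal daily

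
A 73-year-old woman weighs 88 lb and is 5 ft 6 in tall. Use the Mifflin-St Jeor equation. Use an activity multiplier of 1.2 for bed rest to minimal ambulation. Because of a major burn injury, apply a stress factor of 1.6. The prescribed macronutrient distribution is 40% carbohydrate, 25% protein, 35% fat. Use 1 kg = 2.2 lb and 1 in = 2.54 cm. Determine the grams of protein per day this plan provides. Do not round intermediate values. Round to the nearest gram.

Convert to metric: weight = 88 ÷ 2.2 = 40 kg; height = (5×12 + 6) × 2.54 = 66 × 2.54 = 167.64 cm.
Mifflin-St Jeor (female): BMR = 10(40) + 6.25(167.64) − 5(73) − 161 = 400 + 1047.75 − 365 − 161 = 921.75 kcal/day.
TEE = 921.75 × 1.2 = 1106.1 kcal/day.
With stress factor 1.6: 1106.1 × 1.6 = 1769.76 kcal/day.
Protein energy = 25% × 1769.76 = 442.44 kcal.
Protein = 442.44 ÷ 4 kcal/g = 110.61 g.

111 g/day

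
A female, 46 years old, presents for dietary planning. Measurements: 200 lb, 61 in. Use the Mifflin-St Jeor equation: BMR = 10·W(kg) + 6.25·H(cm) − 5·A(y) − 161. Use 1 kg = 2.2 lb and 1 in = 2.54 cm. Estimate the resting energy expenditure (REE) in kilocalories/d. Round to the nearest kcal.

1486 kilocalories/d

Convert to metric: weight = 200 ÷ 2.2 = 90.9091 kg; height = 61 × 2.54 = 154.94 cm.
Mifflin-St Jeor (female): BMR = 10(90.9091) + 6.25(154.94) − 5(46) − 161 = 909.0909 + 968.375 − 230 − 161 = 1486.4659 kcal/day.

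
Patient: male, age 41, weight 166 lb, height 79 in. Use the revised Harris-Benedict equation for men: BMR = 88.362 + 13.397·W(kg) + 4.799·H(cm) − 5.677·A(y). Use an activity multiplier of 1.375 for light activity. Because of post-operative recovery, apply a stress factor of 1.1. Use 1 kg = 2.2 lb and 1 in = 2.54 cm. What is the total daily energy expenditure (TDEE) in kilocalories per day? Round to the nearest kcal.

Convert to metric: weight = 166 ÷ 2.2 = 75.4545 kg; height = 79 × 2.54 = 200.66 cm.
Harris-Benedict: BMR = 88.362 + 13.397(75.4545) + 4.799(200.66) − 5.677(41) = 1829.4369 kcal/day.
TEE = BMR × activity factor = 1829.4369 × 1.375 = 2515.4757 kcal/day.
Apply stress factor: 2515.4757 × 1.1 = 2767.0233 kcal/day.

2767 kilocalories per day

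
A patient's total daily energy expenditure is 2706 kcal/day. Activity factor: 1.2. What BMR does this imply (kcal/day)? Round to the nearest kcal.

2255 kcal/day

BMR = TEE ÷ activity factor = 2706 ÷ 1.2 = 2255 kcal/day.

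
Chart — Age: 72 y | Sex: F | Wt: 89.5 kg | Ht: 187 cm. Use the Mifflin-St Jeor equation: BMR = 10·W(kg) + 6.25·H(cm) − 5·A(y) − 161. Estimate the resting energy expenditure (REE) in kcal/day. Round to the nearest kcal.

1543 kcal/day

Mifflin-St Jeor (female): BMR = 10(89.5) + 6.25(187) − 5(72) − 161 = 895 + 1168.75 − 360 − 161 = 1542.75 kcal/day.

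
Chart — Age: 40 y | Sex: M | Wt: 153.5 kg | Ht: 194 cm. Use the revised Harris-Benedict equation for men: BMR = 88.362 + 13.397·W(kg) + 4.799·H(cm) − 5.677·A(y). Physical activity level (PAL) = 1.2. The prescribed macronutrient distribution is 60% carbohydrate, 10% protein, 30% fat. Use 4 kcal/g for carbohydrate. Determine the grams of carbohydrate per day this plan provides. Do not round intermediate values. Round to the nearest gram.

513 g/day

Harris-Benedict: BMR = 88.362 + 13.397(153.5) + 4.799(194) − 5.677(40) = 2848.7275 kcal/day.
TEE = 2848.7275 × 1.2 = 3418.473 kcal/day.
Carbohydrate energy = 60% × 3418.473 = 2051.0838 kcal.
Carbohydrate = 2051.0838 ÷ 4 kcal/g = 512.771 g.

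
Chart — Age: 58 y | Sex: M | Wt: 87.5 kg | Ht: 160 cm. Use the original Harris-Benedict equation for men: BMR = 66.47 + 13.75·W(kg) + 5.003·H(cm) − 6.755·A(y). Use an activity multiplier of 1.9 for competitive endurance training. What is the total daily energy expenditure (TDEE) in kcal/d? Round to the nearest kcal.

3189 kcal/d

Harris-Benedict: BMR = 66.47 + 13.75(87.5) + 5.003(160) − 6.755(58) = 1678.285 kcal/day.
TEE = BMR × activity factor = 1678.285 × 1.9 = 3188.7415 kcal/day.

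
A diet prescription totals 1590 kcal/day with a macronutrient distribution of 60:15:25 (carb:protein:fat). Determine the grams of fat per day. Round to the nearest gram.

Fat energy = 25% × 1590 = 397.5 kcal.
At 9 kcal/g: 397.5 ÷ 9 = 44.1667 g.

44 g/day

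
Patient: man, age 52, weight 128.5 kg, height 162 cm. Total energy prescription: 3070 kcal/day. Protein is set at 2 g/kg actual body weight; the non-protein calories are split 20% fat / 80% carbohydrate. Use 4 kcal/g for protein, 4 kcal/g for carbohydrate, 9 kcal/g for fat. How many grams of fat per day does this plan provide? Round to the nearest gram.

45 g/day

Protein = 2 × 128.5 = 257 g → 257 × 4 = 1028 kcal.
Non-protein calories = 3070 − 1028 = 2042 kcal.
Fat: 20% × 2042 = 408.4 kcal; carbohydrate: 1633.6 kcal.
Fat: 408.4 kcal ÷ 9 kcal/g = 45.3778 g.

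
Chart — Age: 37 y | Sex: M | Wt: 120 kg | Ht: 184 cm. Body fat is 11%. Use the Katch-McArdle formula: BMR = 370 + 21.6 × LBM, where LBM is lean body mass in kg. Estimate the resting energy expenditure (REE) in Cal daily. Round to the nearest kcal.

LBM = 120 × (1 − 0.11) = 106.8 kg. Katch-McArdle: BMR = 370 + 21.6 × 106.8 = 2676.88 kcal/day.

2677 Cal daily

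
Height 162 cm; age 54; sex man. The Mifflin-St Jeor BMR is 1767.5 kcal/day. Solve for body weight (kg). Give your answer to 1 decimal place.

1767.5 = 10·W + 6.25(162) − 5(54) + 5
10·W = 1767.5 − 747.5 = 1020, so W = 102 kg.

102.0 kg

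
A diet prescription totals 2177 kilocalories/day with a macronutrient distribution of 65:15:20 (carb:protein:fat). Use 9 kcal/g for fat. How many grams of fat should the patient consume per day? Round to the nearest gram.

Fat energy = 20% × 2177 = 435.4 kcal.
At 9 kcal/g: 435.4 ÷ 9 = 48.3778 g.

48 g/day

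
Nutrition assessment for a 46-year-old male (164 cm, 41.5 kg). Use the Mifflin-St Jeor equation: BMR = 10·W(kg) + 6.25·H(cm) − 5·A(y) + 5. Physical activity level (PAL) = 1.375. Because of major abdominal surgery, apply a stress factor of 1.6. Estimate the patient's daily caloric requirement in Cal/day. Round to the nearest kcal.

2673 Cal/day

Mifflin-St Jeor (male): BMR = 10(41.5) + 6.25(164) − 5(46) + 5 = 415 + 1025 − 230 + 5 = 1215 kcal/day.
TEE = BMR × activity factor = 1215 × 1.375 = 1670.625 kcal/day.
Apply stress factor: 1670.625 × 1.6 = 2673 kcal/day.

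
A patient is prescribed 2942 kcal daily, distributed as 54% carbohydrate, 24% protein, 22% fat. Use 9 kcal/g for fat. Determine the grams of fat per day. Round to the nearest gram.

72 g/day

Fat energy = 22% × 2942 = 647.24 kcal.
At 9 kcal/g: 647.24 ÷ 9 = 71.9156 g.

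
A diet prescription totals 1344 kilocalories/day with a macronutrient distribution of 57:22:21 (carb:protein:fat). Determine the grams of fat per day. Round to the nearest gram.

Fat energy = 21% × 1344 = 282.24 kcal.
At 9 kcal/g: 282.24 ÷ 9 = 31.36 g.

31 g/day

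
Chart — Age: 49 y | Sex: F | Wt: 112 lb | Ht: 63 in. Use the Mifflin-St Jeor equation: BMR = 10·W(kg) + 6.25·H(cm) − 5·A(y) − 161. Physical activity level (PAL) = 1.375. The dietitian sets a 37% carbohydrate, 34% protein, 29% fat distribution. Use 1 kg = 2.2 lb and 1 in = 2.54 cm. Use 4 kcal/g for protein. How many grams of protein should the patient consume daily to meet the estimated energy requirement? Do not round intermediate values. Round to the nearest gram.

129 g/day

Convert to metric: weight = 112 ÷ 2.2 = 50.9091 kg; height = 63 × 2.54 = 160.02 cm.
Mifflin-St Jeor (female): BMR = 10(50.9091) + 6.25(160.02) − 5(49) − 161 = 509.0909 + 1000.125 − 245 − 161 = 1103.2159 kcal/day.
TEE = 1103.2159 × 1.375 = 1516.9219 kcal/day.
Protein energy = 34% × 1516.9219 = 515.7534 kcal.
Protein = 515.7534 ÷ 4 kcal/g = 128.9384 g.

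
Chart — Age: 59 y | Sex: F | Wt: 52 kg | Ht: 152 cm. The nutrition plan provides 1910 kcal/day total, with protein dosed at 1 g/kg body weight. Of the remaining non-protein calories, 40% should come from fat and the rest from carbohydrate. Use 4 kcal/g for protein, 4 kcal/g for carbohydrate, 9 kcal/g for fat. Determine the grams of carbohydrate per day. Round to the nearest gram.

255 g/day

Protein = 1 × 52 = 52 g → 52 × 4 = 208 kcal.
Non-protein calories = 1910 − 208 = 1702 kcal.
Fat: 40% × 1702 = 680.8 kcal; carbohydrate: 1021.2 kcal.
Carbohydrate: 1021.2 kcal ÷ 4 kcal/g = 255.3 g.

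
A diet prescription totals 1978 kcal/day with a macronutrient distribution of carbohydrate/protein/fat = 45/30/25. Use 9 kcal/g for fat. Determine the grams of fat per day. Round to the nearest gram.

Fat energy = 25% × 1978 = 494.5 kcal.
At 9 kcal/g: 494.5 ÷ 9 = 54.9444 g.

55 g/day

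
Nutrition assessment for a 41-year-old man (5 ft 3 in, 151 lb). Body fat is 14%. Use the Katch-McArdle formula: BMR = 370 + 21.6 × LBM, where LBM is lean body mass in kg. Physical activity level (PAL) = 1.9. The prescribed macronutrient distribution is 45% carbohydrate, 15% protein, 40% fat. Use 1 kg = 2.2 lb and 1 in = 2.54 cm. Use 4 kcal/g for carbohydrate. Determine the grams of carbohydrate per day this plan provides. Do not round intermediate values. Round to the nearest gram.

Convert to metric: weight = 151 ÷ 2.2 = 68.6364 kg; height = (5×12 + 3) × 2.54 = 63 × 2.54 = 160.02 cm.
LBM = 68.6364 × (1 − 0.14) = 59.0273 kg. Katch-McArdle: BMR = 370 + 21.6 × 59.0273 = 1644.9891 kcal/day.
TEE = 1644.9891 × 1.9 = 3125.4793 kcal/day.
Carbohydrate energy = 45% × 3125.4793 = 1406.4657 kcal.
Carbohydrate = 1406.4657 ÷ 4 kcal/g = 351.6164 g.

352 g/day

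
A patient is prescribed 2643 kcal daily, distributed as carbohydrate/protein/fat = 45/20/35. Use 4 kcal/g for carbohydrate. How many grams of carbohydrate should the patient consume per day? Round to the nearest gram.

297 g/day

Carbohydrate energy = 45% × 2643 = 1189.35 kcal.
At 4 kcal/g: 1189.35 ÷ 4 = 297.3375 g.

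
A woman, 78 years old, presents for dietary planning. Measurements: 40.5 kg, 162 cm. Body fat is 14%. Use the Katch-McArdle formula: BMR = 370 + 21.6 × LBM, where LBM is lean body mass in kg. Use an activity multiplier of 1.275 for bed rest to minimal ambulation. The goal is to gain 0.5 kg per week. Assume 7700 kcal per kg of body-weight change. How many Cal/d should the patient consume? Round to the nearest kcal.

1981 Cal/d

LBM = 40.5 × (1 − 0.14) = 34.83 kg. Katch-McArdle: BMR = 370 + 21.6 × 34.83 = 1122.328 kcal/day.
TEE = 1122.328 × 1.275 = 1430.9682 kcal/day.
Required daily surplus = 0.5 × 7700 ÷ 7 = 550 kcal/day.
Target intake = 1430.9682 + 550 = 1980.9682 kcal/day.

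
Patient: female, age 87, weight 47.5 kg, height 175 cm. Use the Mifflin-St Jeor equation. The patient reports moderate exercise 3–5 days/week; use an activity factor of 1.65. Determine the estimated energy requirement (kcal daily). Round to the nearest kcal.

1605 kcal daily

Mifflin-St Jeor (female): BMR = 10(47.5) + 6.25(175) − 5(87) − 161 = 475 + 1093.75 − 435 − 161 = 972.75 kcal/day.
TEE = BMR × activity factor = 972.75 × 1.65 = 1605.0375 kcal/day.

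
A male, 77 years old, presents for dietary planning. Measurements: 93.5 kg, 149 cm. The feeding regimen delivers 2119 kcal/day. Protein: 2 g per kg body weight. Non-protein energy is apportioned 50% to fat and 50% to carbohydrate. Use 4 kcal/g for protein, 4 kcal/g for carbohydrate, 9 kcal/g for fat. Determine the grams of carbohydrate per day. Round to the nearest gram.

Protein = 2 × 93.5 = 187 g → 187 × 4 = 748 kcal.
Non-protein calories = 2119 − 748 = 1371 kcal.
Fat: 50% × 1371 = 685.5 kcal; carbohydrate: 685.5 kcal.
Carbohydrate: 685.5 kcal ÷ 4 kcal/g = 171.375 g.

171 g/day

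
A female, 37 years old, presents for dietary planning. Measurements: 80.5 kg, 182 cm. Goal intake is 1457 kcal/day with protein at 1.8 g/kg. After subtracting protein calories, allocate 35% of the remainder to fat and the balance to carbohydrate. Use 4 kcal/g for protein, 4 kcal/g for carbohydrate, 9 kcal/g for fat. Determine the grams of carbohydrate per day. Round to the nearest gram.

Protein = 1.8 × 80.5 = 144.9 g → 144.9 × 4 = 579.6 kcal.
Non-protein calories = 1457 − 579.6 = 877.4 kcal.
Fat: 35% × 877.4 = 307.09 kcal; carbohydrate: 570.31 kcal.
Carbohydrate: 570.31 kcal ÷ 4 kcal/g = 142.5775 g.

143 g/day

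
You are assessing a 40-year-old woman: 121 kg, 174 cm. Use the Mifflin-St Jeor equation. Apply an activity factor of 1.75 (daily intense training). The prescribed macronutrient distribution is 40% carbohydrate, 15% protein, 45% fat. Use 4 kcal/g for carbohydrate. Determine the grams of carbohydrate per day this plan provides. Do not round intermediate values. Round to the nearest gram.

339 g/day

Mifflin-St Jeor (female): BMR = 10(121) + 6.25(174) − 5(40) − 161 = 1210 + 1087.5 − 200 − 161 = 1936.5 kcal/day.
TEE = 1936.5 × 1.75 = 3388.875 kcal/day.
Carbohydrate energy = 40% × 3388.875 = 1355.55 kcal.
Carbohydrate = 1355.55 ÷ 4 kcal/g = 338.8875 g.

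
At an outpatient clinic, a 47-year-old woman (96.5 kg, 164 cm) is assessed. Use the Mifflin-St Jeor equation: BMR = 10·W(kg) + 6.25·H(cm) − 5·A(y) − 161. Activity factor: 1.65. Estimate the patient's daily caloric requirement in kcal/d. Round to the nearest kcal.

Mifflin-St Jeor (female): BMR = 10(96.5) + 6.25(164) − 5(47) − 161 = 965 + 1025 − 235 − 161 = 1594 kcal/day.
TEE = BMR × activity factor = 1594 × 1.65 = 2630.1 kcal/day.

2630 kcal/d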